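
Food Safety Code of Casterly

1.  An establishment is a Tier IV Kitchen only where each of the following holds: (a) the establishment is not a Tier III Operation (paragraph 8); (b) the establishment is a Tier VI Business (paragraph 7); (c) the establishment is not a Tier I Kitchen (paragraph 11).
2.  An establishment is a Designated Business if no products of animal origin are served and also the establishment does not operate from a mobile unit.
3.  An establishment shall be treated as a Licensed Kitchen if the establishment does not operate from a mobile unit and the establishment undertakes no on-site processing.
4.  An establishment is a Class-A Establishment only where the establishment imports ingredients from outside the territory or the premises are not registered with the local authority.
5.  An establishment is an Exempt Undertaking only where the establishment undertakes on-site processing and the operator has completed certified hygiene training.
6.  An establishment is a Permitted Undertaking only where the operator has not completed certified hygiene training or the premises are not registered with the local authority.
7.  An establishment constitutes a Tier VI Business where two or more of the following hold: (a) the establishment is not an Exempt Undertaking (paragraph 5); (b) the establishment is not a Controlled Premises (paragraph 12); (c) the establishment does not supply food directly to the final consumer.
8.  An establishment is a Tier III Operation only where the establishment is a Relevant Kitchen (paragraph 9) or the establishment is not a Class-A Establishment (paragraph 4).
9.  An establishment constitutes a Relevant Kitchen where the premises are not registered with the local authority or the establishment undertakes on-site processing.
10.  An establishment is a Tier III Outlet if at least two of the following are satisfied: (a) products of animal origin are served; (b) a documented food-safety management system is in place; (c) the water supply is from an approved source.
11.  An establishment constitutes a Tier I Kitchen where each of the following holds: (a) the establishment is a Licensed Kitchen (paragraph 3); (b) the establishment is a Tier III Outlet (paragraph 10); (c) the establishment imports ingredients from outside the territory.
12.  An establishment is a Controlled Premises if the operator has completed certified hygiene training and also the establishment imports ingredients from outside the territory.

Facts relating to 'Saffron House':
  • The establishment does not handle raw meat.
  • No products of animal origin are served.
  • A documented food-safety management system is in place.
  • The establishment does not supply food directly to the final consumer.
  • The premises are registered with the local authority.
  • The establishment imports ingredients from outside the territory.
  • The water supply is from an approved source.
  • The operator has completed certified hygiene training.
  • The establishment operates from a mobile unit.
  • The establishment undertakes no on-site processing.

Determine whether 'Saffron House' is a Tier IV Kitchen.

Yes

Under paragraph 9: the premises are not registered with the local authority? no; or the establishment undertakes on-site processing? no. So the establishment is not a Relevant Kitchen.
Under paragraph 4: the establishment imports ingredients from outside the territory? yes; or the premises are not registered with the local authority? no. So the establishment is a Class-A Establishment.
Under paragraph 8: Relevant Kitchen (paragraph 9)? no; or not a Class-A Establishment (paragraph 4)? no. So the establishment is not a Tier III Operation.
Under paragraph 5: the establishment undertakes on-site processing? no; and the operator has completed certified hygiene training? yes. So the establishment is not an Exempt Undertaking.
Under paragraph 12: the operator has completed certified hygiene training? yes; and the establishment imports ingredients from outside the territory? yes. So the establishment is a Controlled Premises.
Under paragraph 7: not an Exempt Undertaking (paragraph 5)? yes; not a Controlled Premises (paragraph 12)? no; the establishment does not supply food directly to the final consumer? yes — 2 of 3 hold (need ≥2) → satisfied.
Under paragraph 3: the establishment does not operate from a mobile unit? no; and the establishment undertakes no on-site processing? yes. So the establishment is not a Licensed Kitchen.
Under paragraph 10: products of animal origin are served? no; a documented food-safety management system is in place? yes; the water supply is from an approved source? yes — 2 of 3 hold (need ≥2) → satisfied.
Under paragraph 11: Licensed Kitchen (paragraph 3)? no; and Tier III Outlet (paragraph 10)? yes; and the establishment imports ingredients from outside the territory? yes. So the establishment is not a Tier I Kitchen.
Under paragraph 1: not a Tier III Operation (paragraph 8)? yes; and Tier VI Business (paragraph 7)? yes; and not a Tier I Kitchen (paragraph 11)? yes. So the establishment is a Tier IV Kitchen.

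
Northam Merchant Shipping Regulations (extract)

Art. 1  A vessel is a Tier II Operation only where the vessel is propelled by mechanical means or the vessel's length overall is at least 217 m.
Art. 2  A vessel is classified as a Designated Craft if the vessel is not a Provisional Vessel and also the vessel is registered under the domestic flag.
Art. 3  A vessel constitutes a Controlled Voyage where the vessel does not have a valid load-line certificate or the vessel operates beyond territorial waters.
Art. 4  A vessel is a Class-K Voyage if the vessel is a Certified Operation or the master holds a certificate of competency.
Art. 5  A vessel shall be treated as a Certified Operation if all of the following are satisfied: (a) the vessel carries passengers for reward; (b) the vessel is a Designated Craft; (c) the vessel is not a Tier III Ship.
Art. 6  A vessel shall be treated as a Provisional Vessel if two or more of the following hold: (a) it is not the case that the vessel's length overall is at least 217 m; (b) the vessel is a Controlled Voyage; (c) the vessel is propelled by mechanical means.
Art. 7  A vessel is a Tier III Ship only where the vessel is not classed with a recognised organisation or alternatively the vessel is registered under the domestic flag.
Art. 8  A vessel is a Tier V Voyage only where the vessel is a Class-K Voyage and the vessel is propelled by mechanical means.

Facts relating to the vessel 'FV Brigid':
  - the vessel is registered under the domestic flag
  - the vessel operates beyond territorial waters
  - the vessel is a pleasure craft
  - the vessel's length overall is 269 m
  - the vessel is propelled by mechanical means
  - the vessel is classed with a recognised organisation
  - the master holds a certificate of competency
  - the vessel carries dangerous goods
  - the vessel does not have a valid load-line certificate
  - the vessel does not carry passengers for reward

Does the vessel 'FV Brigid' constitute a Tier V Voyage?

article 3 — Controlled Voyage: [the vessel does not have a valid load-line certificate? yes] OR [the vessel operates beyond territorial waters? yes] → satisfied.
article 6 — Provisional Vessel: vessel's length overall: 269 m ≥ 217 m? yes, so negated condition no; Controlled Voyage (article 3)? yes; the vessel is propelled by mechanical means? yes — 2 of 3 hold (need ≥2) → satisfied.
article 2 — Designated Craft: [not a Provisional Vessel (article 6)? no] AND [the vessel is registered under the domestic flag? yes] → not satisfied.
article 7 — Tier III Ship: [the vessel is not classed with a recognised organisation? no] OR [the vessel is registered under the domestic flag? yes] → satisfied.
article 5 — Certified Operation: [the vessel carries passengers for reward? no] AND [Designated Craft (article 2)? no] AND [not a Tier III Ship (article 7)? no] → not satisfied.
article 4 — Class-K Voyage: [Certified Operation (article 5)? no] OR [the master holds a certificate of competency? yes] → satisfied.
article 8 — Tier V Voyage: [Class-K Voyage (article 4)? yes] AND [the vessel is propelled by mechanical means? yes] → satisfied.

Yes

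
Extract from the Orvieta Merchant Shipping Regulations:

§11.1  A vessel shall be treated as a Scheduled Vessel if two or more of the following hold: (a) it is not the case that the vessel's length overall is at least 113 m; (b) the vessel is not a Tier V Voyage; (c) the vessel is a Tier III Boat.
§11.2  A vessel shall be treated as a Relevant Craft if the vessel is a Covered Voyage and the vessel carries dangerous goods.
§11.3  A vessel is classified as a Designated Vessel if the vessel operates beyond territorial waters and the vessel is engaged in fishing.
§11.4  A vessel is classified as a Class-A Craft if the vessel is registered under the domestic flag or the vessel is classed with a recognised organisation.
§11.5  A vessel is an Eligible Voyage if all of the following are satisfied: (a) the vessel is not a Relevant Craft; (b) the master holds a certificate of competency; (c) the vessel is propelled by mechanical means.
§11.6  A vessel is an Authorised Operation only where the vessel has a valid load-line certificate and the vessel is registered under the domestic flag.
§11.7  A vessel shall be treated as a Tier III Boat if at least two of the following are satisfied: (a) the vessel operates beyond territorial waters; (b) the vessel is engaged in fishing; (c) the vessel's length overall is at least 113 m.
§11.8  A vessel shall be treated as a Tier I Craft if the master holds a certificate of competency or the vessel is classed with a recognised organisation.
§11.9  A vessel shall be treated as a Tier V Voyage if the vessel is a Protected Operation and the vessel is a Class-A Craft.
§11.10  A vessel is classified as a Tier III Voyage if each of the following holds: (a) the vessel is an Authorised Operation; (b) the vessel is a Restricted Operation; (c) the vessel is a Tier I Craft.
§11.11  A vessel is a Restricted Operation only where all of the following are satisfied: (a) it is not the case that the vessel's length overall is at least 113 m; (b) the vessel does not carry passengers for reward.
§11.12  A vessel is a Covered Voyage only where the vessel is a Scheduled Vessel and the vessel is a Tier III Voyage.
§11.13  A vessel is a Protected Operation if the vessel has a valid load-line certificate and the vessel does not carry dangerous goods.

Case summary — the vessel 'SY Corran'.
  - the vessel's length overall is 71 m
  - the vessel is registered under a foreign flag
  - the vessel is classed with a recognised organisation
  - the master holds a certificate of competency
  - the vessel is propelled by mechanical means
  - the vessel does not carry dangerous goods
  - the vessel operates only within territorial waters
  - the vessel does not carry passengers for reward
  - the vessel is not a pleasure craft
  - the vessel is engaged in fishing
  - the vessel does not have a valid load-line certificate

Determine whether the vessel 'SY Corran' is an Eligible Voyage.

Yes

§11.13 — Protected Operation: [the vessel has a valid load-line certificate? no] AND [the vessel does not carry dangerous goods? yes] → not satisfied.
§11.4 — Class-A Craft: [the vessel is registered under the domestic flag? no] OR [the vessel is classed with a recognised organisation? yes] → satisfied.
§11.9 — Tier V Voyage: [Protected Operation (§11.13)? no] AND [Class-A Craft (§11.4)? yes] → not satisfied.
§11.7 — Tier III Boat: the vessel operates beyond territorial waters? no; the vessel is engaged in fishing? yes; vessel's length overall: 71 m ≥ 113 m? no — 1 of 3 hold (need ≥2) → not satisfied.
§11.1 — Scheduled Vessel: vessel's length overall: 71 m ≥ 113 m? no, so negated condition yes; not a Tier V Voyage (§11.9)? yes; Tier III Boat (§11.7)? no — 2 of 3 hold (need ≥2) → satisfied.
§11.6 — Authorised Operation: [the vessel has a valid load-line certificate? no] AND [the vessel is registered under the domestic flag? no] → not satisfied.
§11.11 — Restricted Operation: [vessel's length overall: 71 m ≥ 113 m? no, so negated condition yes] AND [the vessel does not carry passengers for reward? yes] → satisfied.
§11.8 — Tier I Craft: [the master holds a certificate of competency? yes] OR [the vessel is classed with a recognised organisation? yes] → satisfied.
§11.10 — Tier III Voyage: [Authorised Operation (§11.6)? no] AND [Restricted Operation (§11.11)? yes] AND [Tier I Craft (§11.8)? yes] → not satisfied.
§11.12 — Covered Voyage: [Scheduled Vessel (§11.1)? yes] AND [Tier III Voyage (§11.10)? no] → not satisfied.
§11.2 — Relevant Craft: [Covered Voyage (§11.12)? no] AND [the vessel carries dangerous goods? no] → not satisfied.
§11.5 — Eligible Voyage: [not a Relevant Craft (§11.2)? yes] AND [the master holds a certificate of competency? yes] AND [the vessel is propelled by mechanical means? yes] → satisfied.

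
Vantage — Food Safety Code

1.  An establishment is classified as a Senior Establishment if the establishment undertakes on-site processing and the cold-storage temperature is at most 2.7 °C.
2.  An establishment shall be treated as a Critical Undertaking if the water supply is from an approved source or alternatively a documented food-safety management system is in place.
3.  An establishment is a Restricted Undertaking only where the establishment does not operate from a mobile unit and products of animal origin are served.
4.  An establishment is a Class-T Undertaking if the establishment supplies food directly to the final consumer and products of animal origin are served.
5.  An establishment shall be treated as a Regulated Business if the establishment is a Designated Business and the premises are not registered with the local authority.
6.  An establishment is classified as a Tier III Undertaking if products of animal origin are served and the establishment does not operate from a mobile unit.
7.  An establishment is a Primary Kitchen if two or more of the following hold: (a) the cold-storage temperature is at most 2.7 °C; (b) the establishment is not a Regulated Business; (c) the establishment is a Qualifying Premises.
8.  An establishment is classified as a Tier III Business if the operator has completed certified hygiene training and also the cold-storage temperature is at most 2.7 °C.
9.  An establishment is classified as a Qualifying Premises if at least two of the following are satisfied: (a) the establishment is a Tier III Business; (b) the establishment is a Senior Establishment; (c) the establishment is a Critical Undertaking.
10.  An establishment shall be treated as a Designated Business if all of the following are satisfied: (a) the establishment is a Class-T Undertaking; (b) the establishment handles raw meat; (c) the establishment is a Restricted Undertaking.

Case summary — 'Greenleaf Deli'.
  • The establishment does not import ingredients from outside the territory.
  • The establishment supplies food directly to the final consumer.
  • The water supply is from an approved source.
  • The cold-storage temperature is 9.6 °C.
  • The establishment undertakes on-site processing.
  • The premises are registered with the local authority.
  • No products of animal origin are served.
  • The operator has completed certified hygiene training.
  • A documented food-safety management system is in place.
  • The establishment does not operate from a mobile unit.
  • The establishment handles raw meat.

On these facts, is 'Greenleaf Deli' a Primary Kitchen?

Under paragraph 4: the establishment supplies food directly to the final consumer? yes; and products of animal origin are served? no. So the establishment is not a Class-T Undertaking.
Under paragraph 3: the establishment does not operate from a mobile unit? yes; and products of animal origin are served? no. So the establishment is not a Restricted Undertaking.
Under paragraph 10: Class-T Undertaking (paragraph 4)? no; and the establishment handles raw meat? yes; and Restricted Undertaking (paragraph 3)? no. So the establishment is not a Designated Business.
Under paragraph 5: Designated Business (paragraph 10)? no; and the premises are not registered with the local authority? no. So the establishment is not a Regulated Business.
Under paragraph 8: the operator has completed certified hygiene training? yes; and cold-storage temperature: 9.6 °C ≤ 2.7 °C? no. So the establishment is not a Tier III Business.
Under paragraph 1: the establishment undertakes on-site processing? yes; and cold-storage temperature: 9.6 °C ≤ 2.7 °C? no. So the establishment is not a Senior Establishment.
Under paragraph 2: the water supply is from an approved source? yes; or a documented food-safety management system is in place? yes. So the establishment is a Critical Undertaking.
Under paragraph 9: Tier III Business (paragraph 8)? no; Senior Establishment (paragraph 1)? no; Critical Undertaking (paragraph 2)? yes — 1 of 3 hold (need ≥2) → not satisfied.
Under paragraph 7: cold-storage temperature: 9.6 °C ≤ 2.7 °C? no; not a Regulated Business (paragraph 5)? yes; Qualifying Premises (paragraph 9)? no — 1 of 3 hold (need ≥2) → not satisfied.

No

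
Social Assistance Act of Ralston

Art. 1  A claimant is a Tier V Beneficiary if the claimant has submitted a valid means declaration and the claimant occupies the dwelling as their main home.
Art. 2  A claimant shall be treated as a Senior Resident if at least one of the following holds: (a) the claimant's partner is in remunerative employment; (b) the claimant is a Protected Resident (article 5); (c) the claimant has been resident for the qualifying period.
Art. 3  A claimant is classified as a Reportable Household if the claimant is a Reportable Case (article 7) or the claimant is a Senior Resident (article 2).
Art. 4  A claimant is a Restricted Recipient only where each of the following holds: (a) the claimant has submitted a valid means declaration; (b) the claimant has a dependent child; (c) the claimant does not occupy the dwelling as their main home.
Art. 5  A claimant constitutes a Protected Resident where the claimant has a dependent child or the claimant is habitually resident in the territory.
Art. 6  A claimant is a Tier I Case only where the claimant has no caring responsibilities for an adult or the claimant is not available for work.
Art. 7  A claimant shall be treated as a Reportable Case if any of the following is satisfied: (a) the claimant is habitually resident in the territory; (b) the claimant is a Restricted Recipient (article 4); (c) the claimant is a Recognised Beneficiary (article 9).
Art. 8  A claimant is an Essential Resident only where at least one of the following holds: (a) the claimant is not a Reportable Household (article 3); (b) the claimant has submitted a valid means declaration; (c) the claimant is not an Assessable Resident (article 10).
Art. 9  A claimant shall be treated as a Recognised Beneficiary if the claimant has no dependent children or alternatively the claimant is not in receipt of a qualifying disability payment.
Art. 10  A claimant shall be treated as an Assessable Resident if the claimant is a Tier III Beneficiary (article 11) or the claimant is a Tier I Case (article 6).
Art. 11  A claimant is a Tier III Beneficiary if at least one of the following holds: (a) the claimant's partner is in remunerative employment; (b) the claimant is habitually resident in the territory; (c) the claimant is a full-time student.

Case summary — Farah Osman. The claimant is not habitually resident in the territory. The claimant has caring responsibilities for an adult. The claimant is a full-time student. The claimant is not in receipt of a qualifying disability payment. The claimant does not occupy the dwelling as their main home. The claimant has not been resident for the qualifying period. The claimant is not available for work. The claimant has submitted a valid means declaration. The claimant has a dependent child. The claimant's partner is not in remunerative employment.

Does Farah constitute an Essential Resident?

Yes

article 4 — Restricted Recipient: [the claimant has submitted a valid means declaration? yes] AND [the claimant has a dependent child? yes] AND [the claimant does not occupy the dwelling as their main home? yes] → satisfied.
article 9 — Recognised Beneficiary: [the claimant has no dependent children? no] OR [the claimant is not in receipt of a qualifying disability payment? yes] → satisfied.
article 7 — Reportable Case: [the claimant is habitually resident in the territory? no] OR [Restricted Recipient (article 4)? yes] OR [Recognised Beneficiary (article 9)? yes] → satisfied.
article 5 — Protected Resident: [the claimant has a dependent child? yes] OR [the claimant is habitually resident in the territory? no] → satisfied.
article 2 — Senior Resident: [the claimant's partner is in remunerative employment? no] OR [Protected Resident (article 5)? yes] OR [the claimant has been resident for the qualifying period? no] → satisfied.
article 3 — Reportable Household: [Reportable Case (article 7)? yes] OR [Senior Resident (article 2)? yes] → satisfied.
article 11 — Tier III Beneficiary: [the claimant's partner is in remunerative employment? no] OR [the claimant is habitually resident in the territory? no] OR [the claimant is a full-time student? yes] → satisfied.
article 6 — Tier I Case: [the claimant has no caring responsibilities for an adult? no] OR [the claimant is not available for work? yes] → satisfied.
article 10 — Assessable Resident: [Tier III Beneficiary (article 11)? yes] OR [Tier I Case (article 6)? yes] → satisfied.
article 8 — Essential Resident: [not a Reportable Household (article 3)? no] OR [the claimant has submitted a valid means declaration? yes] OR [not an Assessable Resident (article 10)? no] → satisfied.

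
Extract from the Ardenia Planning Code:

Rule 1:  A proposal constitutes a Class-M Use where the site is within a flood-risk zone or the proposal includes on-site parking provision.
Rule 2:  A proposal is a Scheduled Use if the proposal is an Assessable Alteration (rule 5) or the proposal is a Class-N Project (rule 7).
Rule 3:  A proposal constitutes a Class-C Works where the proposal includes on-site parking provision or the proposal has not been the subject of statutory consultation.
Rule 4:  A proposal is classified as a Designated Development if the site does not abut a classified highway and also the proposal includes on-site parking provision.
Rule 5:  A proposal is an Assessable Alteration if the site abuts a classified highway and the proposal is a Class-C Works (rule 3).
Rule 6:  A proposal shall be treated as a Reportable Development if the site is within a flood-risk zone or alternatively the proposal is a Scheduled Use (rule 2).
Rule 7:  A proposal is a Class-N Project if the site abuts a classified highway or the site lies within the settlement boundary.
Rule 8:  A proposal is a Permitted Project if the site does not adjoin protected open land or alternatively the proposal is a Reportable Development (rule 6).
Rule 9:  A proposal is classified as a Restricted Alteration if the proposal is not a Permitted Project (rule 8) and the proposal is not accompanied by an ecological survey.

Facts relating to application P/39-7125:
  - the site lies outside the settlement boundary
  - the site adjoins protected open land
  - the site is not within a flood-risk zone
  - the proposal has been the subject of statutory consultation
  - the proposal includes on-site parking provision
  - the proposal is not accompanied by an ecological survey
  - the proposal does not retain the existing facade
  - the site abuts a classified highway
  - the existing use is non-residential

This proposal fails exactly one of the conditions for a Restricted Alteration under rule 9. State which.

rule 3 — Class-C Works: [the proposal includes on-site parking provision? yes] OR [the proposal has not been the subject of statutory consultation? no] → satisfied.
rule 5 — Assessable Alteration: [the site abuts a classified highway? yes] AND [Class-C Works (rule 3)? yes] → satisfied.
rule 7 — Class-N Project: [the site abuts a classified highway? yes] OR [the site lies within the settlement boundary? no] → satisfied.
rule 2 — Scheduled Use: [Assessable Alteration (rule 5)? yes] OR [Class-N Project (rule 7)? yes] → satisfied.
rule 6 — Reportable Development: [the site is within a flood-risk zone? no] OR [Scheduled Use (rule 2)? yes] → satisfied.
rule 8 — Permitted Project: [the site does not adjoin protected open land? no] OR [Reportable Development (rule 6)? yes] → satisfied.
rule 9 — Restricted Alteration: [not a Permitted Project (rule 8)? no] AND [the proposal is not accompanied by an ecological survey? yes] → not satisfied.

Permitted Project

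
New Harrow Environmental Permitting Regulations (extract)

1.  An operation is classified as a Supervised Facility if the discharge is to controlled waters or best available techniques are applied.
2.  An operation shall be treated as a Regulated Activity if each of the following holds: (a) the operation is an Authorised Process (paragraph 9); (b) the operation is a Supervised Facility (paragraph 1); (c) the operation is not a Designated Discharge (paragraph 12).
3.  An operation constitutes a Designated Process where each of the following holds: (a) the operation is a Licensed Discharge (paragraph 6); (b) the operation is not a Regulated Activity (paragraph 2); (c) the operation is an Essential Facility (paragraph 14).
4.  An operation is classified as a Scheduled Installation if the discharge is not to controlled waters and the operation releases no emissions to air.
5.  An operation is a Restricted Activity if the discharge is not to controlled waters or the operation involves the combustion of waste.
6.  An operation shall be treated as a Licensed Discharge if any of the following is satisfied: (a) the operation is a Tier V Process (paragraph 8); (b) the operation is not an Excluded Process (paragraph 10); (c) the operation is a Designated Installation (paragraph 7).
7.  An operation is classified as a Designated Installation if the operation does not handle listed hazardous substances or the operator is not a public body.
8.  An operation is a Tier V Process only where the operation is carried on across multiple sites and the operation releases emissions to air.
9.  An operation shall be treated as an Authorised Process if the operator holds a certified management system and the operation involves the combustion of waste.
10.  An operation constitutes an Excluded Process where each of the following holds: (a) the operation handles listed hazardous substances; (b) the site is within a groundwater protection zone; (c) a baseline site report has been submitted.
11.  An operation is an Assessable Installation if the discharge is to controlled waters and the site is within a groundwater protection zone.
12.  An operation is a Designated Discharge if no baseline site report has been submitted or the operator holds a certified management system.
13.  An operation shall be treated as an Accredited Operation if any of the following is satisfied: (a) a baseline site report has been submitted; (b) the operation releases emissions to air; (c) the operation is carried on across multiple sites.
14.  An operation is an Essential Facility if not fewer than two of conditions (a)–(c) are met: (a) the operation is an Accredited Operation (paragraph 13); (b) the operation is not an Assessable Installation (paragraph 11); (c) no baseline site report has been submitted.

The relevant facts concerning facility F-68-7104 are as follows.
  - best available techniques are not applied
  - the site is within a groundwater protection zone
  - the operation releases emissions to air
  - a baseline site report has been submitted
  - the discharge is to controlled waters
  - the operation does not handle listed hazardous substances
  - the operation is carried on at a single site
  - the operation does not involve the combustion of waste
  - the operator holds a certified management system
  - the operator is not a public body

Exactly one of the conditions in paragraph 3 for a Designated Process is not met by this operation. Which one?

Essential Facility

paragraph 8 — Tier V Process: [the operation is carried on across multiple sites? no] AND [the operation releases emissions to air? yes] → not satisfied.
paragraph 10 — Excluded Process: [the operation handles listed hazardous substances? no] AND [the site is within a groundwater protection zone? yes] AND [a baseline site report has been submitted? yes] → not satisfied.
paragraph 7 — Designated Installation: [the operation does not handle listed hazardous substances? yes] OR [the operator is not a public body? yes] → satisfied.
paragraph 6 — Licensed Discharge: [Tier V Process (paragraph 8)? no] OR [not an Excluded Process (paragraph 10)? yes] OR [Designated Installation (paragraph 7)? yes] → satisfied.
paragraph 9 — Authorised Process: [the operator holds a certified management system? yes] AND [the operation involves the combustion of waste? no] → not satisfied.
paragraph 1 — Supervised Facility: [the discharge is to controlled waters? yes] OR [best available techniques are applied? no] → satisfied.
paragraph 12 — Designated Discharge: [no baseline site report has been submitted? no] OR [the operator holds a certified management system? yes] → satisfied.
paragraph 2 — Regulated Activity: [Authorised Process (paragraph 9)? no] AND [Supervised Facility (paragraph 1)? yes] AND [not a Designated Discharge (paragraph 12)? no] → not satisfied.
paragraph 13 — Accredited Operation: [a baseline site report has been submitted? yes] OR [the operation releases emissions to air? yes] OR [the operation is carried on across multiple sites? no] → satisfied.
paragraph 11 — Assessable Installation: [the discharge is to controlled waters? yes] AND [the site is within a groundwater protection zone? yes] → satisfied.
paragraph 14 — Essential Facility: Accredited Operation (paragraph 13)? yes; not an Assessable Installation (paragraph 11)? no; no baseline site report has been submitted? no — 1 of 3 hold (need ≥2) → not satisfied.
paragraph 3 — Designated Process: [Licensed Discharge (paragraph 6)? yes] AND [not a Regulated Activity (paragraph 2)? yes] AND [Essential Facility (paragraph 14)? no] → not satisfied.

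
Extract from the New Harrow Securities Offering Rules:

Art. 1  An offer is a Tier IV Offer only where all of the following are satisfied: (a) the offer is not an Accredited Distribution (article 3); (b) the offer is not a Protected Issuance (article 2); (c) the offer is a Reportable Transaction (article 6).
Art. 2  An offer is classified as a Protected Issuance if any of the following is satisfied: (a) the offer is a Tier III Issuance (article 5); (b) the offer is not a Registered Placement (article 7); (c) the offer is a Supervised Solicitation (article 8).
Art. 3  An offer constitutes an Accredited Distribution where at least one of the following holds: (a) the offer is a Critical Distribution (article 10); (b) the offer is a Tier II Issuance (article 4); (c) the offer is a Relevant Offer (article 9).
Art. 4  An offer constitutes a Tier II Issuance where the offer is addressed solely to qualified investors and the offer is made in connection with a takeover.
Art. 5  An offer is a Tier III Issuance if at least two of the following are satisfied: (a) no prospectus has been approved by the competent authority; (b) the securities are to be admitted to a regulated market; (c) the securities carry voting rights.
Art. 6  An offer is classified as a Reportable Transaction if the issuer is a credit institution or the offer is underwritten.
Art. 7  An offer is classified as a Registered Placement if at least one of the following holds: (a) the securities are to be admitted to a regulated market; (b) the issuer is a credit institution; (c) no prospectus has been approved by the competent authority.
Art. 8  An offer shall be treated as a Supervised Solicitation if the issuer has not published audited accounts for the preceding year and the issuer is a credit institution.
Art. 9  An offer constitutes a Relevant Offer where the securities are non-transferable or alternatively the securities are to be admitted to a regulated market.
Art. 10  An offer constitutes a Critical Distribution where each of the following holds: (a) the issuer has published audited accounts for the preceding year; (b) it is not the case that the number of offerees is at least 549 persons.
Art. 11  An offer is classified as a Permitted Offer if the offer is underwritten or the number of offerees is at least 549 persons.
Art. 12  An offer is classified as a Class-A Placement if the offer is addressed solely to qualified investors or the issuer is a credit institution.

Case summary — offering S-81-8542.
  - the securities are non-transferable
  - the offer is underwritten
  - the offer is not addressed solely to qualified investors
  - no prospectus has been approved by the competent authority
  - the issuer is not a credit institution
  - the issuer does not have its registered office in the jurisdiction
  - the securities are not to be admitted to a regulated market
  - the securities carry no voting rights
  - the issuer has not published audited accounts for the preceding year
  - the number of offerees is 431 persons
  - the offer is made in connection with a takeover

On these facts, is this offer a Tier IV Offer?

No

article 10 — Critical Distribution: [the issuer has published audited accounts for the preceding year? no] AND [number of offerees: 431 persons ≥ 549 persons? no, so negated condition yes] → not satisfied.
article 4 — Tier II Issuance: [the offer is addressed solely to qualified investors? no] AND [the offer is made in connection with a takeover? yes] → not satisfied.
article 9 — Relevant Offer: [the securities are non-transferable? yes] OR [the securities are to be admitted to a regulated market? no] → satisfied.
article 3 — Accredited Distribution: [Critical Distribution (article 10)? no] OR [Tier II Issuance (article 4)? no] OR [Relevant Offer (article 9)? yes] → satisfied.
article 5 — Tier III Issuance: no prospectus has been approved by the competent authority? yes; the securities are to be admitted to a regulated market? no; the securities carry voting rights? no — 1 of 3 hold (need ≥2) → not satisfied.
article 7 — Registered Placement: [the securities are to be admitted to a regulated market? no] OR [the issuer is a credit institution? no] OR [no prospectus has been approved by the competent authority? yes] → satisfied.
article 8 — Supervised Solicitation: [the issuer has not published audited accounts for the preceding year? yes] AND [the issuer is a credit institution? no] → not satisfied.
article 2 — Protected Issuance: [Tier III Issuance (article 5)? no] OR [not a Registered Placement (article 7)? no] OR [Supervised Solicitation (article 8)? no] → not satisfied.
article 6 — Reportable Transaction: [the issuer is a credit institution? no] OR [the offer is underwritten? yes] → satisfied.
article 1 — Tier IV Offer: [not an Accredited Distribution (article 3)? no] AND [not a Protected Issuance (article 2)? yes] AND [Reportable Transaction (article 6)? yes] → not satisfied.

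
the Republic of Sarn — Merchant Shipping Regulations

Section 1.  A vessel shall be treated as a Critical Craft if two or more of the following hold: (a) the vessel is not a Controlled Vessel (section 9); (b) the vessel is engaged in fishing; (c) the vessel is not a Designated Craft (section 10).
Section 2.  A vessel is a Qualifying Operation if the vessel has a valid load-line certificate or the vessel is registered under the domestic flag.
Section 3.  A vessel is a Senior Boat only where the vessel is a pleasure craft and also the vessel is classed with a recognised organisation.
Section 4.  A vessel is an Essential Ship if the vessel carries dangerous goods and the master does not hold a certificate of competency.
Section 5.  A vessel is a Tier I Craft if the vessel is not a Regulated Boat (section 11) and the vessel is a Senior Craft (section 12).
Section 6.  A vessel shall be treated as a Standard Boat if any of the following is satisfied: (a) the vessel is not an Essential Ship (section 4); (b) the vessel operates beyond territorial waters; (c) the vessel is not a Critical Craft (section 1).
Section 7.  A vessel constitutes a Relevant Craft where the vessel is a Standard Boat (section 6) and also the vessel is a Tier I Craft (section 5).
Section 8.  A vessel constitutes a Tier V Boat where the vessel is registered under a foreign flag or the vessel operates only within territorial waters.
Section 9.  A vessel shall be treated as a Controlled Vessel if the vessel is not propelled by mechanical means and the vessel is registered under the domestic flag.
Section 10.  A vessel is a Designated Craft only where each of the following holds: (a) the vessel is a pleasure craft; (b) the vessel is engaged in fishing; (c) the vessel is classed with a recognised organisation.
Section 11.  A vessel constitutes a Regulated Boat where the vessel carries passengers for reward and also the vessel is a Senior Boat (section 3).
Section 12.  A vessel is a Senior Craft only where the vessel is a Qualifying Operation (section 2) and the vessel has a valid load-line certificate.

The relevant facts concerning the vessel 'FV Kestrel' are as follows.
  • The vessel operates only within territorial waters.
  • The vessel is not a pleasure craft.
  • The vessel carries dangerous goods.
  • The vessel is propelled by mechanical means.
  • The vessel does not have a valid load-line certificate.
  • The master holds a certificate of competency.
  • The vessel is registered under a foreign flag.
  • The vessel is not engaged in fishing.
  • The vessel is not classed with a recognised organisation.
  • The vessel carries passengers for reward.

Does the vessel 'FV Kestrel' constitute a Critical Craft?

Yes

Under section 9: the vessel is not propelled by mechanical means? no; and the vessel is registered under the domestic flag? no. So the vessel is not a Controlled Vessel.
Under section 10: the vessel is a pleasure craft? no; and the vessel is engaged in fishing? no; and the vessel is classed with a recognised organisation? no. So the vessel is not a Designated Craft.
Under section 1: not a Controlled Vessel (section 9)? yes; the vessel is engaged in fishing? no; not a Designated Craft (section 10)? yes — 2 of 3 hold (need ≥2) → satisfied.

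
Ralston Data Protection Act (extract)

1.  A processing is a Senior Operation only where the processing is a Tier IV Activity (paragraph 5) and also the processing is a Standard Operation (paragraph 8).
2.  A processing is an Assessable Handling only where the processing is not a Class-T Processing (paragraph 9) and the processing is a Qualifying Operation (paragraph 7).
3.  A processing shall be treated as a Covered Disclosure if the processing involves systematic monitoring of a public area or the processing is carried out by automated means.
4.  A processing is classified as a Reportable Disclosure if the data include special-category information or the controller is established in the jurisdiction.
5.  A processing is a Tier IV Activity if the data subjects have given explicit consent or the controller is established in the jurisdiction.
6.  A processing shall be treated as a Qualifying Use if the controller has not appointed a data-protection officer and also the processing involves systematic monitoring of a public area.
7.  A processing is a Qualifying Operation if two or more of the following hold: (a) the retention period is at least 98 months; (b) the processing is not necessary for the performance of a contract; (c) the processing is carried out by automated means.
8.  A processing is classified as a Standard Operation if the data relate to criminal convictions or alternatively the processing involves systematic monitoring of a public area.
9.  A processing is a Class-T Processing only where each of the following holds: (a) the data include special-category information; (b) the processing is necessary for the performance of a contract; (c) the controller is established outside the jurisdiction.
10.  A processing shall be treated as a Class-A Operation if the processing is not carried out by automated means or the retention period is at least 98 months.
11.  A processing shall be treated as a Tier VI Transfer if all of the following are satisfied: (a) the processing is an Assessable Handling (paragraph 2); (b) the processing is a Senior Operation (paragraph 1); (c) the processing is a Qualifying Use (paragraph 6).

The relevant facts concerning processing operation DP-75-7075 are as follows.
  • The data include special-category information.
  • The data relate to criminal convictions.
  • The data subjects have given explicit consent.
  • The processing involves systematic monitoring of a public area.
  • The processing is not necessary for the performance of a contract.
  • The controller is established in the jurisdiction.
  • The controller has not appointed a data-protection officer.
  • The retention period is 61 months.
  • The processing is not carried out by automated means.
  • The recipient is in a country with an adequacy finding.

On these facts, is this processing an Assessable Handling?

Under paragraph 9: the data include special-category information? yes; and the processing is necessary for the performance of a contract? no; and the controller is established outside the jurisdiction? no. So the processing is not a Class-T Processing.
Under paragraph 7: retention period: 61 months ≥ 98 months? no; the processing is not necessary for the performance of a contract? yes; the processing is carried out by automated means? no — 1 of 3 hold (need ≥2) → not satisfied.
Under paragraph 2: not a Class-T Processing (paragraph 9)? yes; and Qualifying Operation (paragraph 7)? no. So the processing is not an Assessable Handling.

No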